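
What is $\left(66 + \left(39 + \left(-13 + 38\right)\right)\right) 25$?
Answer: $3250$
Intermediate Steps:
$\left(66 + \left(39 + \left(-13 + 38\right)\right)\right) 25 = \left(66 + \left(39 + 25\right)\right) 25 = \left(66 + 64\right) 25 = 130 \cdot 25 = 3250$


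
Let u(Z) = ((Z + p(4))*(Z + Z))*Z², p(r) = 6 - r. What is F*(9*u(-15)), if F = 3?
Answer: 2369250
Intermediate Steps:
u(Z) = 2*Z³*(2 + Z) (u(Z) = ((Z + (6 - 1*4))*(Z + Z))*Z² = ((Z + (6 - 4))*(2*Z))*Z² = ((Z + 2)*(2*Z))*Z² = ((2 + Z)*(2*Z))*Z² = (2*Z*(2 + Z))*Z² = 2*Z³*(2 + Z))
F*(9*u(-15)) = 3*(9*(2*(-15)³*(2 - 15))) = 3*(9*(2*(-3375)*(-13))) = 3*(9*87750) = 3*789750 = 2369250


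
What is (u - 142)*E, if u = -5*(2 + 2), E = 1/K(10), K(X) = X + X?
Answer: -81/10 ≈ -8.1000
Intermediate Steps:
K(X) = 2*X
E = 1/20 (E = 1/(2*10) = 1/20 ≈ 0.050000)
u = -20 (u = -5*4 = -20)
(u - 142)*E = (-20 - 142)*(1/20) = -162*1/20 = -81/10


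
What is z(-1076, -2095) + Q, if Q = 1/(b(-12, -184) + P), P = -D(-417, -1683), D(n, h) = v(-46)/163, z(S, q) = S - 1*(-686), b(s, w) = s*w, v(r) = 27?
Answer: -140351867/359877 ≈ -390.00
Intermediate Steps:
z(S, q) = 686 + S (z(S, q) = S + 686 = 686 + S)
D(n, h) = 27/163
P = -27/163 (P = -1*27/163 = -27/163 ≈ -0.16564)
Q = 163/359877 (Q = 1/(-12*(-184) - 27/163) = 1/(2208 - 27/163) = 1/(359877/163) = 163/359877 ≈ 0.00045293)
z(-1076, -2095) + Q = (686 - 1076) + 163/359877 = -390 + 163/359877 = -140351867/359877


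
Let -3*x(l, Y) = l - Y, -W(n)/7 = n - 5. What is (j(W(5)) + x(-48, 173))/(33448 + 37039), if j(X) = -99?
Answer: -76/211461 ≈ -0.00035940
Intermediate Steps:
W(n) = 35 - 7*n (W(n) = -7*(n - 5) = -7*(-5 + n) = 35 - 7*n)
x(l, Y) = -l/3 + Y/3 (x(l, Y) = -(l - Y)/3 = -l/3 + Y/3)
(j(W(5)) + x(-48, 173))/(33448 + 37039) = (-99 + (-⅓*(-48) + (⅓)*173))/(33448 + 37039) = (-99 + (16 + 173/3))/70487 = (-99 + 221/3)*(1/70487) = -76/3*1/70487 = -76/211461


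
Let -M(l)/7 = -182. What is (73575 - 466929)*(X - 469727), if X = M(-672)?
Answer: 184267861362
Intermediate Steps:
M(l) = 1274 (M(l) = -7*(-182) = 1274)
X = 1274
(73575 - 466929)*(X - 469727) = (73575 - 466929)*(1274 - 469727) = -393354*(-468453) = 184267861362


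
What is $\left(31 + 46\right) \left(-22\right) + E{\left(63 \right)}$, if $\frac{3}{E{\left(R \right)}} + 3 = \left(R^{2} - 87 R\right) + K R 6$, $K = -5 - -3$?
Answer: $- \frac{1282359}{757} \approx -1694.0$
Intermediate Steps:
$K = -2$ ($K = -5 + 3 = -2$)
$E{\left(R \right)} = \frac{3}{-3 + R^{2} - 99 R}$ ($E{\left(R \right)} = \frac{3}{-3 + \left(\left(R^{2} - 87 R\right) + - 2 R 6\right)} = \frac{3}{-3 - \left(- R^{2} + 99 R\right)} = \frac{3}{-3 + \left(R^{2} - 99 R\right)} = \frac{3}{-3 + R^{2} - 99 R}$)
$\left(31 + 46\right) \left(-22\right) + E{\left(63 \right)} = \left(31 + 46\right) \left(-22\right) + \frac{3}{-3 + 63^{2} - 6237} = 77 \left(-22\right) + \frac{3}{-3 + 3969 - 6237} = -1694 + \frac{3}{-2271} = -1694 + 3 \left(- \frac{1}{2271}\right) = -1694 - \frac{1}{757} = - \frac{1282359}{757}$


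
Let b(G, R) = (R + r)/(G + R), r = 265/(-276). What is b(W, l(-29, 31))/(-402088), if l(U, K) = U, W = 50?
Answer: 8269/2330502048 ≈ 3.5482e-6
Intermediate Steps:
r = -265/276 (r = 265*(-1/276) = -265/276 ≈ -0.96014)
b(G, R) = (-265/276 + R)/(G + R) (b(G, R) = (R - 265/276)/(G + R) = (-265/276 + R)/(G + R))
b(W, l(-29, 31))/(-402088) = ((-265/276 - 29)/(50 - 29))/(-402088) = (-8269/276/21)*(-1/402088) = ((1/21)*(-8269/276))*(-1/402088) = -8269/5796*(-1/402088) = 8269/2330502048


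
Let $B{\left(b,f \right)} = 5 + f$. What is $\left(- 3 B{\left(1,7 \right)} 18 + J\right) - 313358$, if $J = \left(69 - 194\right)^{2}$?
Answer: $-298381$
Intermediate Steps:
$J = 15625$ ($J = \left(-125\right)^{2} = 15625$)
$\left(- 3 B{\left(1,7 \right)} 18 + J\right) - 313358 = \left(- 3 \left(5 + 7\right) 18 + 15625\right) - 313358 = \left(\left(-3\right) 12 \cdot 18 + 15625\right) - 313358 = \left(\left(-36\right) 18 + 15625\right) - 313358 = \left(-648 + 15625\right) - 313358 = 14977 - 313358 = -298381$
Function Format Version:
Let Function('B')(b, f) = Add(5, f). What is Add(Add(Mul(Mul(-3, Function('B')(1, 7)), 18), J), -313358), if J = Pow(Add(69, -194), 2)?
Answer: -298381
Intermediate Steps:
J = 15625 (J = Pow(-125, 2) = 15625)
Add(Add(Mul(Mul(-3, Function('B')(1, 7)), 18), J), -313358) = Add(Add(Mul(Mul(-3, Add(5, 7)), 18), 15625), -313358) = Add(Add(Mul(Mul(-3, 12), 18), 15625), -313358) = Add(Add(Mul(-36, 18), 15625), -313358) = Add(Add(-648, 15625), -313358) = Add(14977, -313358) = -298381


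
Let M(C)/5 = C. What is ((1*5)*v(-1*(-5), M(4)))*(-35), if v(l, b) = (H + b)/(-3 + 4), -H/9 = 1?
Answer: -1925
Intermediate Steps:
H = -9 (H = -9*1 = -9)
M(C) = 5*C
v(l, b) = -9 + b (v(l, b) = (-9 + b)/(-3 + 4) = (-9 + b)/1 = (-9 + b)*1 = -9 + b)
((1*5)*v(-1*(-5), M(4)))*(-35) = ((1*5)*(-9 + 5*4))*(-35) = (5*(-9 + 20))*(-35) = (5*11)*(-35) = 55*(-35) = -1925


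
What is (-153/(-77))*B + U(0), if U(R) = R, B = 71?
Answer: 10863/77 ≈ 141.08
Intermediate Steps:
(-153/(-77))*B + U(0) = -153/(-77)*71 + 0 = -153*(-1/77)*71 + 0 = (153/77)*71 + 0 = 10863/77 + 0 = 10863/77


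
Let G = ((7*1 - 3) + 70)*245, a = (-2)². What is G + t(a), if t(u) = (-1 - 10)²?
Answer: 18251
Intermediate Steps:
a = 4
G = 18130 (G = ((7 - 3) + 70)*245 = (4 + 70)*245 = 74*245 = 18130)
t(u) = 121 (t(u) = (-11)² = 121)
G + t(a) = 18130 + 121 = 18251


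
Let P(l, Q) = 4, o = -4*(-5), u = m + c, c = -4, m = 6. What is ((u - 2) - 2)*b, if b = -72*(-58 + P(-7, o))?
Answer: -7776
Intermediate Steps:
u = 2 (u = 6 - 4 = 2)
o = 20
b = 3888 (b = -72*(-58 + 4) = -72*(-54) = 3888)
((u - 2) - 2)*b = ((2 - 2) - 2)*3888 = (0 - 2)*3888 = -2*3888 = -7776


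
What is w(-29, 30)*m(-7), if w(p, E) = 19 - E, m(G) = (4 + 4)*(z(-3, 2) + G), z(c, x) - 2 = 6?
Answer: -88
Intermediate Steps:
z(c, x) = 8 (z(c, x) = 2 + 6 = 8)
m(G) = 64 + 8*G (m(G) = (4 + 4)*(8 + G) = 8*(8 + G) = 64 + 8*G)
w(-29, 30)*m(-7) = (19 - 1*30)*(64 + 8*(-7)) = (19 - 30)*(64 - 56) = -11*8 = -88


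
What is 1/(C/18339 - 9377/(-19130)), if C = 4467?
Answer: 116941690/85806171 ≈ 1.3629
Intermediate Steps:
1/(C/18339 - 9377/(-19130)) = 1/(4467/18339 - 9377/(-19130)) = 1/(4467*(1/18339) - 9377*(-1/19130)) = 1/(1489/6113 + 9377/19130) = 1/(85806171/116941690) = 116941690/85806171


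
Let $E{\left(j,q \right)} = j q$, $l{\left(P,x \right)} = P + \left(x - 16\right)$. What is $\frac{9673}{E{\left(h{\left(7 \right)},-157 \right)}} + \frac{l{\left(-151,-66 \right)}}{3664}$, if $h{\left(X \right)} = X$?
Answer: $- \frac{35697939}{4026736} \approx -8.8652$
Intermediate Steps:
$l{\left(P,x \right)} = -16 + P + x$ ($l{\left(P,x \right)} = P + \left(-16 + x\right) = -16 + P + x$)
$\frac{9673}{E{\left(h{\left(7 \right)},-157 \right)}} + \frac{l{\left(-151,-66 \right)}}{3664} = \frac{9673}{7 \left(-157\right)} + \frac{-16 - 151 - 66}{3664} = \frac{9673}{-1099} - \frac{233}{3664} = 9673 \left(- \frac{1}{1099}\right) - \frac{233}{3664} = - \frac{9673}{1099} - \frac{233}{3664} = - \frac{35697939}{4026736}$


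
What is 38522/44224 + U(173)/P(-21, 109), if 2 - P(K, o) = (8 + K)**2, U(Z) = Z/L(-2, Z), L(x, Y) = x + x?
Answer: 4172931/3692704 ≈ 1.1300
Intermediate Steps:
L(x, Y) = 2*x
U(Z) = -Z/4 (U(Z) = Z/((2*(-2))) = Z/(-4) = Z*(-1/4) = -Z/4)
P(K, o) = 2 - (8 + K)**2
38522/44224 + U(173)/P(-21, 109) = 38522/44224 + (-1/4*173)/(2 - (8 - 21)**2) = 38522*(1/44224) - 173/(4*(2 - 1*(-13)**2)) = 19261/22112 - 173/(4*(2 - 1*169)) = 19261/22112 - 173/(4*(2 - 169)) = 19261/22112 - 173/4/(-167) = 19261/22112 - 173/4*(-1/167) = 19261/22112 + 173/668 = 4172931/3692704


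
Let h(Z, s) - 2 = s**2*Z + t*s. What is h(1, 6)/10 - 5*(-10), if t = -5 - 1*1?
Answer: 251/5 ≈ 50.200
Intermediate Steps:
t = -6 (t = -5 - 1 = -6)
h(Z, s) = 2 - 6*s + Z*s**2 (h(Z, s) = 2 + (s**2*Z - 6*s) = 2 + (Z*s**2 - 6*s) = 2 + (-6*s + Z*s**2) = 2 - 6*s + Z*s**2)
h(1, 6)/10 - 5*(-10) = (2 - 6*6 + 1*6**2)/10 - 5*(-10) = (2 - 36 + 1*36)*(1/10) + 50 = (2 - 36 + 36)*(1/10) + 50 = 2*(1/10) + 50 = 1/5 + 50 = 251/5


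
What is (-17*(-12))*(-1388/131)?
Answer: -283152/131 ≈ -2161.5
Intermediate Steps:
(-17*(-12))*(-1388/131) = 204*(-1388*1/131) = 204*(-1388/131) = -283152/131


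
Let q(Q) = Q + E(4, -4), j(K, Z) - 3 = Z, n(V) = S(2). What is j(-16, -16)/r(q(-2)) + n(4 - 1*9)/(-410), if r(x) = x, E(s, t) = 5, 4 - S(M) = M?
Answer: -2668/615 ≈ -4.3382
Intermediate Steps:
S(M) = 4 - M
n(V) = 2 (n(V) = 4 - 1*2 = 4 - 2 = 2)
j(K, Z) = 3 + Z
q(Q) = 5 + Q (q(Q) = Q + 5 = 5 + Q)
j(-16, -16)/r(q(-2)) + n(4 - 1*9)/(-410) = (3 - 16)/(5 - 2) + 2/(-410) = -13/3 + 2*(-1/410) = -13*⅓ - 1/205 = -13/3 - 1/205 = -2668/615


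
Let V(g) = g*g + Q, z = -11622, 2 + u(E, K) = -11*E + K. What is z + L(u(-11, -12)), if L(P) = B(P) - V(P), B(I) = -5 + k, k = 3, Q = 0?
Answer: -23073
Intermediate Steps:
u(E, K) = -2 + K - 11*E (u(E, K) = -2 + (-11*E + K) = -2 + (K - 11*E) = -2 + K - 11*E)
V(g) = g² (V(g) = g*g + 0 = g² + 0 = g²)
B(I) = -2 (B(I) = -5 + 3 = -2)
L(P) = -2 - P²
z + L(u(-11, -12)) = -11622 + (-2 - (-2 - 12 - 11*(-11))²) = -11622 + (-2 - (-2 - 12 + 121)²) = -11622 + (-2 - 1*107²) = -11622 + (-2 - 1*11449) = -11622 + (-2 - 11449) = -11622 - 11451 = -23073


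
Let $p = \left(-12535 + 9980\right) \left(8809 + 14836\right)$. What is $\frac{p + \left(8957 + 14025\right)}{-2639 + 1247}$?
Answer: $\frac{60389993}{1392} \approx 43384.0$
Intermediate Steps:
$p = -60412975$ ($p = \left(-2555\right) 23645 = -60412975$)
$\frac{p + \left(8957 + 14025\right)}{-2639 + 1247} = \frac{-60412975 + \left(8957 + 14025\right)}{-2639 + 1247} = \frac{-60412975 + 22982}{-1392} = \left(-60389993\right) \left(- \frac{1}{1392}\right) = \frac{60389993}{1392}$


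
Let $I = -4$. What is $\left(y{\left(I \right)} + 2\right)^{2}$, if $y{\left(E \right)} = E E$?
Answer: $324$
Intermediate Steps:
$y{\left(E \right)} = E^{2}$
$\left(y{\left(I \right)} + 2\right)^{2} = \left(\left(-4\right)^{2} + 2\right)^{2} = \left(16 + 2\right)^{2} = 18^{2} = 324$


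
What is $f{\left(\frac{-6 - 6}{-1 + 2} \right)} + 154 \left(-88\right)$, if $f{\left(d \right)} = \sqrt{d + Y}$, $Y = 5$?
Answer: $-13552 + i \sqrt{7} \approx -13552.0 + 2.6458 i$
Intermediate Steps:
$f{\left(d \right)} = \sqrt{5 + d}$ ($f{\left(d \right)} = \sqrt{d + 5} = \sqrt{5 + d}$)
$f{\left(\frac{-6 - 6}{-1 + 2} \right)} + 154 \left(-88\right) = \sqrt{5 + \frac{-6 - 6}{-1 + 2}} + 154 \left(-88\right) = \sqrt{5 - \frac{12}{1}} - 13552 = \sqrt{5 - 12} - 13552 = \sqrt{-7} - 13552 = i \sqrt{7} - 13552 = -13552 + i \sqrt{7}$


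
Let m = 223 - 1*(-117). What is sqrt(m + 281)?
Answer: 3*sqrt(69) ≈ 24.920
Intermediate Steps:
m = 340 (m = 223 + 117 = 340)
sqrt(m + 281) = sqrt(340 + 281) = sqrt(621) = 3*sqrt(69)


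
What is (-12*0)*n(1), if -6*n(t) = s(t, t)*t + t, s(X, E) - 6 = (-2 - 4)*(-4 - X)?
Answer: 0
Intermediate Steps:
s(X, E) = 30 + 6*X (s(X, E) = 6 + (-2 - 4)*(-4 - X) = 6 - 6*(-4 - X) = 6 + (24 + 6*X) = 30 + 6*X)
n(t) = -t/6 - t*(30 + 6*t)/6 (n(t) = -((30 + 6*t)*t + t)/6 = -(t*(30 + 6*t) + t)/6 = -(t + t*(30 + 6*t))/6 = -t/6 - t*(30 + 6*t)/6)
(-12*0)*n(1) = (-12*0)*(-⅙*1*(31 + 6*1)) = 0*(-⅙*1*(31 + 6)) = 0*(-⅙*1*37) = 0*(-37/6) = 0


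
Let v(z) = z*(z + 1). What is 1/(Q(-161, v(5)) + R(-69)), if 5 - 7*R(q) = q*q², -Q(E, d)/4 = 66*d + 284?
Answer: 7/265122 ≈ 2.6403e-5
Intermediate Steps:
v(z) = z*(1 + z)
Q(E, d) = -1136 - 264*d (Q(E, d) = -4*(66*d + 284) = -4*(284 + 66*d) = -1136 - 264*d)
R(q) = 5/7 - q³/7 (R(q) = 5/7 - q*q²/7 = 5/7 - q³/7)
1/(Q(-161, v(5)) + R(-69)) = 1/((-1136 - 1320*(1 + 5)) + (5/7 - ⅐*(-69)³)) = 1/((-1136 - 1320*6) + (5/7 - ⅐*(-328509))) = 1/((-1136 - 264*30) + (5/7 + 328509/7)) = 1/((-1136 - 7920) + 328514/7) = 1/(-9056 + 328514/7) = 1/(265122/7) = 7/265122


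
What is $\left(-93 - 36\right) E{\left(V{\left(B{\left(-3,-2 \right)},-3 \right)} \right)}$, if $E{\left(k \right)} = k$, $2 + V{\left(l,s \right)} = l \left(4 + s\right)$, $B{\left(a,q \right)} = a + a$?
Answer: $1032$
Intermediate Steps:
$B{\left(a,q \right)} = 2 a$
$V{\left(l,s \right)} = -2 + l \left(4 + s\right)$
$\left(-93 - 36\right) E{\left(V{\left(B{\left(-3,-2 \right)},-3 \right)} \right)} = \left(-93 - 36\right) \left(-2 + 4 \cdot 2 \left(-3\right) + 2 \left(-3\right) \left(-3\right)\right) = - 129 \left(-2 + 4 \left(-6\right) - -18\right) = - 129 \left(-2 - 24 + 18\right) = \left(-129\right) \left(-8\right) = 1032$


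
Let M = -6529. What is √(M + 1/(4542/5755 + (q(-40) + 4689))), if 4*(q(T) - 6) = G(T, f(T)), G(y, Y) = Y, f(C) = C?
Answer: I*√4747913623181106746/26966717 ≈ 80.802*I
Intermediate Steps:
q(T) = 6 + T/4
√(M + 1/(4542/5755 + (q(-40) + 4689))) = √(-6529 + 1/(4542/5755 + ((6 + (¼)*(-40)) + 4689))) = √(-6529 + 1/(4542*(1/5755) + ((6 - 10) + 4689))) = √(-6529 + 1/(4542/5755 + (-4 + 4689))) = √(-6529 + 1/(4542/5755 + 4685)) = √(-6529 + 1/(26966717/5755)) = √(-6529 + 5755/26966717) = √(-176065689538/26966717) = I*√4747913623181106746/26966717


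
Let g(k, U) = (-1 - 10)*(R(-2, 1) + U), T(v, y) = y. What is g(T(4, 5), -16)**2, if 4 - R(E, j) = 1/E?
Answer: 64009/4 ≈ 16002.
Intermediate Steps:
R(E, j) = 4 - 1/E
g(k, U) = -99/2 - 11*U (g(k, U) = (-1 - 10)*((4 - 1/(-2)) + U) = -11*((4 - 1*(-1/2)) + U) = -11*((4 + 1/2) + U) = -11*(9/2 + U) = -99/2 - 11*U)
g(T(4, 5), -16)**2 = (-99/2 - 11*(-16))**2 = (-99/2 + 176)**2 = (253/2)**2 = 64009/4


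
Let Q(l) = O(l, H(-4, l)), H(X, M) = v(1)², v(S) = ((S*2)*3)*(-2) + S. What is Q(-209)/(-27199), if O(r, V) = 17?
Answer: -17/27199 ≈ -0.00062502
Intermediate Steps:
v(S) = -11*S (v(S) = ((2*S)*3)*(-2) + S = (6*S)*(-2) + S = -12*S + S = -11*S)
H(X, M) = 121 (H(X, M) = (-11*1)² = (-11)² = 121)
Q(l) = 17
Q(-209)/(-27199) = 17/(-27199) = 17*(-1/27199) = -17/27199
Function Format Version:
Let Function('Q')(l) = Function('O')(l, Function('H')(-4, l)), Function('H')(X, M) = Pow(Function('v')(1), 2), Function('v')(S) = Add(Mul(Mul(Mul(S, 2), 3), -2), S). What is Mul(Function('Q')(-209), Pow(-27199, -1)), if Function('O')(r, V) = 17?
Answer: Rational(-17, 27199) ≈ -0.00062502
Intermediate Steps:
Function('v')(S) = Mul(-11, S) (Function('v')(S) = Add(Mul(Mul(Mul(2, S), 3), -2), S) = Add(Mul(Mul(6, S), -2), S) = Add(Mul(-12, S), S) = Mul(-11, S))
Function('H')(X, M) = 121 (Function('H')(X, M) = Pow(Mul(-11, 1), 2) = Pow(-11, 2) = 121)
Function('Q')(l) = 17
Mul(Function('Q')(-209), Pow(-27199, -1)) = Mul(17, Pow(-27199, -1)) = Mul(17, Rational(-1, 27199)) = Rational(-17, 27199)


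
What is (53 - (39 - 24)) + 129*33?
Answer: 4295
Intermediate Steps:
(53 - (39 - 24)) + 129*33 = (53 - 1*15) + 4257 = (53 - 15) + 4257 = 38 + 4257 = 4295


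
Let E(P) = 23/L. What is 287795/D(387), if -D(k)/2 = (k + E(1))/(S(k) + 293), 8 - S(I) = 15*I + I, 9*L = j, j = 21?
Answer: 11867802415/5556 ≈ 2.1360e+6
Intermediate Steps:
L = 7/3 (L = (⅑)*21 = 7/3 ≈ 2.3333)
S(I) = 8 - 16*I (S(I) = 8 - (15*I + I) = 8 - 16*I)
E(P) = 69/7 (E(P) = 23/(7/3) = 23*(3/7) = 69/7)
D(k) = -2*(69/7 + k)/(301 - 16*k) (D(k) = -2*(k + 69/7)/((8 - 16*k) + 293) = -2*(69/7 + k)/(301 - 16*k))
287795/D(387) = 287795/((2*(69 + 7*387)/(7*(-301 + 16*387)))) = 287795/((2*(69 + 2709)/(7*(-301 + 6192)))) = 287795/(((2/7)*2778/5891)) = 287795/(((2/7)*(1/5891)*2778)) = 287795/(5556/41237) = 287795*(41237/5556) = 11867802415/5556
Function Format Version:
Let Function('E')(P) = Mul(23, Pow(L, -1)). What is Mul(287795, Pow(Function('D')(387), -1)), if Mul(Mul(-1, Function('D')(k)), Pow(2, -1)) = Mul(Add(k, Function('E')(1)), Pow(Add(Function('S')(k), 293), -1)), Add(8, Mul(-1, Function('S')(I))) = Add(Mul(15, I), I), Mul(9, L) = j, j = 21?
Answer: Rational(11867802415, 5556) ≈ 2.1360e+6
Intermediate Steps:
L = Rational(7, 3) (L = Mul(Rational(1, 9), 21) = Rational(7, 3) ≈ 2.3333)
Function('S')(I) = Add(8, Mul(-16, I)) (Function('S')(I) = Add(8, Mul(-1, Add(Mul(15, I), I))) = Add(8, Mul(-1, Mul(16, I))) = Add(8, Mul(-16, I)))
Function('E')(P) = Rational(69, 7) (Function('E')(P) = Mul(23, Pow(Rational(7, 3), -1)) = Mul(23, Rational(3, 7)) = Rational(69, 7))
Function('D')(k) = Mul(-2, Pow(Add(301, Mul(-16, k)), -1), Add(Rational(69, 7), k)) (Function('D')(k) = Mul(-2, Mul(Add(k, Rational(69, 7)), Pow(Add(Add(8, Mul(-16, k)), 293), -1))) = Mul(-2, Mul(Add(Rational(69, 7), k), Pow(Add(301, Mul(-16, k)), -1))) = Mul(-2, Mul(Pow(Add(301, Mul(-16, k)), -1), Add(Rational(69, 7), k))) = Mul(-2, Pow(Add(301, Mul(-16, k)), -1), Add(Rational(69, 7), k)))
Mul(287795, Pow(Function('D')(387), -1)) = Mul(287795, Pow(Mul(Rational(2, 7), Pow(Add(-301, Mul(16, 387)), -1), Add(69, Mul(7, 387))), -1)) = Mul(287795, Pow(Mul(Rational(2, 7), Pow(Add(-301, 6192), -1), Add(69, 2709)), -1)) = Mul(287795, Pow(Mul(Rational(2, 7), Pow(5891, -1), 2778), -1)) = Mul(287795, Pow(Mul(Rational(2, 7), Rational(1, 5891), 2778), -1)) = Mul(287795, Pow(Rational(5556, 41237), -1)) = Mul(287795, Rational(41237, 5556)) = Rational(11867802415, 5556)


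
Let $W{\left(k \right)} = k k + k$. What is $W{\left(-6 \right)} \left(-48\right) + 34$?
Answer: $-1406$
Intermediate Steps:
$W{\left(k \right)} = k + k^{2}$ ($W{\left(k \right)} = k^{2} + k = k + k^{2}$)
$W{\left(-6 \right)} \left(-48\right) + 34 = - 6 \left(1 - 6\right) \left(-48\right) + 34 = \left(-6\right) \left(-5\right) \left(-48\right) + 34 = 30 \left(-48\right) + 34 = -1440 + 34 = -1406$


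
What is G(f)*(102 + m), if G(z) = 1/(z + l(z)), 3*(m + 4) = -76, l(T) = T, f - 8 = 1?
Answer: 109/27 ≈ 4.0370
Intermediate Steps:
f = 9 (f = 8 + 1 = 9)
m = -88/3 (m = -4 + (1/3)*(-76) = -4 - 76/3 = -88/3 ≈ -29.333)
G(z) = 1/(2*z) (G(z) = 1/(z + z) = 1/(2*z))
G(f)*(102 + m) = ((1/2)/9)*(102 - 88/3) = ((1/2)*(1/9))*(218/3) = (1/18)*(218/3) = 109/27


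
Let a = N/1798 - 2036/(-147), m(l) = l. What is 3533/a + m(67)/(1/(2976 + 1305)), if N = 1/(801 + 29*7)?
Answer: 1055133183010185/3675371059 ≈ 2.8708e+5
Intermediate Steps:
N = 1/1004 (N = 1/(801 + 203) = 1/1004 ≈ 0.00099602)
a = 3675371059/265363224 (a = (1/1004)/1798 - 2036/(-147) = (1/1004)*(1/1798) - 2036*(-1/147) = 1/1805192 + 2036/147 = 3675371059/265363224 ≈ 13.850)
3533/a + m(67)/(1/(2976 + 1305)) = 3533/(3675371059/265363224) + 67/(1/(2976 + 1305)) = 3533*(265363224/3675371059) + 67/(1/4281) = 937528270392/3675371059 + 67/(1/4281) = 937528270392/3675371059 + 67*4281 = 937528270392/3675371059 + 286827 = 1055133183010185/3675371059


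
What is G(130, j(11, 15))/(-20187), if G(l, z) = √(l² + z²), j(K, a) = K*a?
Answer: -5*√1765/20187 ≈ -0.010406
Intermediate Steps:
G(130, j(11, 15))/(-20187) = √(130² + (11*15)²)/(-20187) = √(16900 + 165²)*(-1/20187) = √(16900 + 27225)*(-1/20187) = √44125*(-1/20187) = (5*√1765)*(-1/20187) = -5*√1765/20187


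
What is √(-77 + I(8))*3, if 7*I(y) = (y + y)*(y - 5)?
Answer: 3*I*√3437/7 ≈ 25.125*I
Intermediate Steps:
I(y) = 2*y*(-5 + y)/7 (I(y) = ((y + y)*(y - 5))/7 = ((2*y)*(-5 + y))/7 = (2*y*(-5 + y))/7 = 2*y*(-5 + y)/7)
√(-77 + I(8))*3 = √(-77 + (2/7)*8*(-5 + 8))*3 = √(-77 + (2/7)*8*3)*3 = √(-77 + 48/7)*3 = √(-491/7)*3 = (I*√3437/7)*3 = 3*I*√3437/7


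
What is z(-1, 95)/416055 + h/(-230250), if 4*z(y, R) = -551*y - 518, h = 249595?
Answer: -2769155951/2554577700 ≈ -1.0840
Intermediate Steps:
z(y, R) = -259/2 - 551*y/4 (z(y, R) = (-551*y - 518)/4 = (-518 - 551*y)/4 = -259/2 - 551*y/4)
z(-1, 95)/416055 + h/(-230250) = (-259/2 - 551/4*(-1))/416055 + 249595/(-230250) = (-259/2 + 551/4)*(1/416055) + 249595*(-1/230250) = (33/4)*(1/416055) - 49919/46050 = 11/554740 - 49919/46050 = -2769155951/2554577700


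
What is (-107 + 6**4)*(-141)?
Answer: -167649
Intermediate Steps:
(-107 + 6**4)*(-141) = (-107 + 1296)*(-141) = 1189*(-141) = -167649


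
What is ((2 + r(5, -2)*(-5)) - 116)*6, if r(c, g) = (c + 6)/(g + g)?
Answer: -1203/2 ≈ -601.50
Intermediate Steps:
r(c, g) = (6 + c)/(2*g) (r(c, g) = (6 + c)/((2*g)) = (6 + c)*(1/(2*g)) = (6 + c)/(2*g))
((2 + r(5, -2)*(-5)) - 116)*6 = ((2 + ((1/2)*(6 + 5)/(-2))*(-5)) - 116)*6 = ((2 + ((1/2)*(-1/2)*11)*(-5)) - 116)*6 = ((2 - 11/4*(-5)) - 116)*6 = ((2 + 55/4) - 116)*6 = (63/4 - 116)*6 = -401/4*6 = -1203/2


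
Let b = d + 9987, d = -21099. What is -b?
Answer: 11112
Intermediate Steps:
b = -11112 (b = -21099 + 9987 = -11112)
-b = -1*(-11112) = 11112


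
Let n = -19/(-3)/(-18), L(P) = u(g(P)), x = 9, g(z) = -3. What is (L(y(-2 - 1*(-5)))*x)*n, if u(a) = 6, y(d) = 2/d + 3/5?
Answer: -19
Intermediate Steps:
y(d) = ⅗ + 2/d (y(d) = 2/d + 3*(⅕) = 2/d + ⅗ = ⅗ + 2/d)
L(P) = 6
n = -19/54 (n = -19*(-⅓)*(-1/18) = (19/3)*(-1/18) = -19/54 ≈ -0.35185)
(L(y(-2 - 1*(-5)))*x)*n = (6*9)*(-19/54) = 54*(-19/54) = -19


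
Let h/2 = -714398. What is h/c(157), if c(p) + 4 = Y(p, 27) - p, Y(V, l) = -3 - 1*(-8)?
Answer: 357199/39 ≈ 9159.0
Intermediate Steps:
Y(V, l) = 5 (Y(V, l) = -3 + 8 = 5)
c(p) = 1 - p (c(p) = -4 + (5 - p) = 1 - p)
h = -1428796 (h = 2*(-714398) = -1428796)
h/c(157) = -1428796/(1 - 1*157) = -1428796/(1 - 157) = -1428796/(-156) = -1428796*(-1/156) = 357199/39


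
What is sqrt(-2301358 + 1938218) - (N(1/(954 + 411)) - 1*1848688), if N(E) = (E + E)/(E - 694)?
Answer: 1751278780594/947309 + 2*I*sqrt(90785) ≈ 1.8487e+6 + 602.61*I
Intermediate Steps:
N(E) = 2*E/(-694 + E) (N(E) = (2*E)/(-694 + E) = 2*E/(-694 + E))
sqrt(-2301358 + 1938218) - (N(1/(954 + 411)) - 1*1848688) = sqrt(-2301358 + 1938218) - (2/((954 + 411)*(-694 + 1/(954 + 411))) - 1*1848688) = sqrt(-363140) - (2/(1365*(-694 + 1/1365)) - 1848688) = 2*I*sqrt(90785) - (2*(1/1365)/(-694 + 1/1365) - 1848688) = 2*I*sqrt(90785) - (2*(1/1365)/(-947309/1365) - 1848688) = 2*I*sqrt(90785) - (2*(1/1365)*(-1365/947309) - 1848688) = 2*I*sqrt(90785) - (-2/947309 - 1848688) = 2*I*sqrt(90785) - 1*(-1751278780594/947309) = 2*I*sqrt(90785) + 1751278780594/947309 = 1751278780594/947309 + 2*I*sqrt(90785)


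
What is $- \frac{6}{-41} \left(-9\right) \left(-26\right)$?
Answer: $\frac{1404}{41} \approx 34.244$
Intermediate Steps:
$- \frac{6}{-41} \left(-9\right) \left(-26\right) = \left(-6\right) \left(- \frac{1}{41}\right) \left(-9\right) \left(-26\right) = \frac{6}{41} \left(-9\right) \left(-26\right) = \left(- \frac{54}{41}\right) \left(-26\right) = \frac{1404}{41}$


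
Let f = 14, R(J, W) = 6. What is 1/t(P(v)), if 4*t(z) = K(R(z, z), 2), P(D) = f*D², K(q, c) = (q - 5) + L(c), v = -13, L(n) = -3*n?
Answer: -⅘ ≈ -0.80000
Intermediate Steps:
K(q, c) = -5 + q - 3*c (K(q, c) = (q - 5) - 3*c = (-5 + q) - 3*c = -5 + q - 3*c)
P(D) = 14*D²
t(z) = -5/4 (t(z) = (-5 + 6 - 3*2)/4 = (-5 + 6 - 6)/4 = (¼)*(-5) = -5/4)
1/t(P(v)) = 1/(-5/4) = -⅘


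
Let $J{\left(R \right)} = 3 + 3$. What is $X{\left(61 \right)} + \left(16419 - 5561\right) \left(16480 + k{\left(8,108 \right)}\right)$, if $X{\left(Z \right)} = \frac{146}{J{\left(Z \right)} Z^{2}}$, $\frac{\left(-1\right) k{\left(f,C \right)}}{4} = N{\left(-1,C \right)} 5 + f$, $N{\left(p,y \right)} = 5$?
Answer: $\frac{1981505997265}{11163} \approx 1.7751 \cdot 10^{8}$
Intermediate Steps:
$J{\left(R \right)} = 6$
$k{\left(f,C \right)} = -100 - 4 f$ ($k{\left(f,C \right)} = - 4 \left(5 \cdot 5 + f\right) = - 4 \left(25 + f\right) = -100 - 4 f$)
$X{\left(Z \right)} = \frac{73}{3 Z^{2}}$ ($X{\left(Z \right)} = \frac{146}{6 Z^{2}} = 146 \frac{1}{6 Z^{2}} = \frac{73}{3 Z^{2}}$)
$X{\left(61 \right)} + \left(16419 - 5561\right) \left(16480 + k{\left(8,108 \right)}\right) = \frac{73}{3 \cdot 3721} + \left(16419 - 5561\right) \left(16480 - 132\right) = \frac{73}{3} \cdot \frac{1}{3721} + 10858 \left(16480 - 132\right) = \frac{73}{11163} + 10858 \left(16480 - 132\right) = \frac{73}{11163} + 10858 \cdot 16348 = \frac{73}{11163} + 177506584 = \frac{1981505997265}{11163}$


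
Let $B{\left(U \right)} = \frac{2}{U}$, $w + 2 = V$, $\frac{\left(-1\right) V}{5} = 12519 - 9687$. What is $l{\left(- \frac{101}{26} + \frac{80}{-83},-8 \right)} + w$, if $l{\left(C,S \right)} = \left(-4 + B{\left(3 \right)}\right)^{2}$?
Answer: $- \frac{127358}{9} \approx -14151.0$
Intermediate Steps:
$V = -14160$ ($V = - 5 \left(12519 - 9687\right) = \left(-5\right) 2832 = -14160$)
$w = -14162$ ($w = -2 - 14160 = -14162$)
$l{\left(C,S \right)} = \frac{100}{9}$ ($l{\left(C,S \right)} = \left(-4 + \frac{2}{3}\right)^{2} = \left(- \frac{10}{3}\right)^{2} = \frac{100}{9}$)
$l{\left(- \frac{101}{26} + \frac{80}{-83},-8 \right)} + w = \frac{100}{9} - 14162 = - \frac{127358}{9}$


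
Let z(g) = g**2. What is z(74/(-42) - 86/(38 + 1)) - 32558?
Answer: -269482477/8281 ≈ -32542.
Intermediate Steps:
z(74/(-42) - 86/(38 + 1)) - 32558 = (74/(-42) - 86/(38 + 1))**2 - 32558 = (74*(-1/42) - 86/39)**2 - 32558 = (-37/21 - 86*1/39)**2 - 32558 = (-37/21 - 86/39)**2 - 32558 = (-361/91)**2 - 32558 = 130321/8281 - 32558 = -269482477/8281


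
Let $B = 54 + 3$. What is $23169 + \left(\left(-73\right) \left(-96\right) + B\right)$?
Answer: $30234$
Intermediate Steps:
$B = 57$
$23169 + \left(\left(-73\right) \left(-96\right) + B\right) = 23169 + \left(\left(-73\right) \left(-96\right) + 57\right) = 23169 + \left(7008 + 57\right) = 23169 + 7065 = 30234$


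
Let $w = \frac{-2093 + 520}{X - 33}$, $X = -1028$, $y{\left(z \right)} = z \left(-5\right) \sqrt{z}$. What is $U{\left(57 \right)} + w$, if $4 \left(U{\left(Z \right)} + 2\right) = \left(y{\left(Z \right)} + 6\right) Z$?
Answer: $\frac{180333}{2122} - \frac{16245 \sqrt{57}}{4} \approx -30577.0$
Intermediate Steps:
$y{\left(z \right)} = - 5 z^{\frac{3}{2}}$ ($y{\left(z \right)} = - 5 z \sqrt{z} = - 5 z^{\frac{3}{2}}$)
$U{\left(Z \right)} = -2 + \frac{Z \left(6 - 5 Z^{\frac{3}{2}}\right)}{4}$ ($U{\left(Z \right)} = -2 + \frac{\left(- 5 Z^{\frac{3}{2}} + 6\right) Z}{4} = -2 + \frac{\left(6 - 5 Z^{\frac{3}{2}}\right) Z}{4} = -2 + \frac{Z \left(6 - 5 Z^{\frac{3}{2}}\right)}{4}$)
$w = \frac{1573}{1061}$ ($w = \frac{-2093 + 520}{-1028 - 33} = - \frac{1573}{-1061} = \left(-1573\right) \left(- \frac{1}{1061}\right) = \frac{1573}{1061} \approx 1.4826$)
$U{\left(57 \right)} + w = \left(-2 - \frac{5 \cdot 57^{\frac{5}{2}}}{4} + \frac{3}{2} \cdot 57\right) + \frac{1573}{1061} = \left(-2 - \frac{5 \cdot 3249 \sqrt{57}}{4} + \frac{171}{2}\right) + \frac{1573}{1061} = \left(-2 - \frac{16245 \sqrt{57}}{4} + \frac{171}{2}\right) + \frac{1573}{1061} = \left(\frac{167}{2} - \frac{16245 \sqrt{57}}{4}\right) + \frac{1573}{1061} = \frac{180333}{2122} - \frac{16245 \sqrt{57}}{4}$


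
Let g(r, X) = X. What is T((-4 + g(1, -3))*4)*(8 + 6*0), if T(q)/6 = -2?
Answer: -96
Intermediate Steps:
T(q) = -12 (T(q) = 6*(-2) = -12)
T((-4 + g(1, -3))*4)*(8 + 6*0) = -12*(8 + 6*0) = -12*(8 + 0) = -12*8 = -96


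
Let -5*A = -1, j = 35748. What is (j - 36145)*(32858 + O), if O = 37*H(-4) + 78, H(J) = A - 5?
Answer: -65025424/5 ≈ -1.3005e+7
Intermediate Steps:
A = 1/5 (A = -1/5*(-1) = 1/5 ≈ 0.20000)
H(J) = -24/5 (H(J) = 1/5 - 5 = -24/5)
O = -498/5 (O = 37*(-24/5) + 78 = -888/5 + 78 = -498/5 ≈ -99.600)
(j - 36145)*(32858 + O) = (35748 - 36145)*(32858 - 498/5) = -397*163792/5 = -65025424/5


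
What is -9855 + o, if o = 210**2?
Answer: 34245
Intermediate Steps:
o = 44100
-9855 + o = -9855 + 44100 = 34245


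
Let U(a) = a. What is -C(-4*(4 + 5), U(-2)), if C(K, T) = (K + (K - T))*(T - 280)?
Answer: -19740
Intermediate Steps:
C(K, T) = (-280 + T)*(-T + 2*K) (C(K, T) = (-T + 2*K)*(-280 + T) = (-280 + T)*(-T + 2*K))
-C(-4*(4 + 5), U(-2)) = -(-1*(-2)**2 - (-2240)*(4 + 5) + 280*(-2) + 2*(-4*(4 + 5))*(-2)) = -(-1*4 - (-2240)*9 - 560 + 2*(-4*9)*(-2)) = -(-4 - 560*(-36) - 560 + 2*(-36)*(-2)) = -(-4 + 20160 - 560 + 144) = -1*19740 = -19740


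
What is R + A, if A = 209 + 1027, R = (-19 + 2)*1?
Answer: 1219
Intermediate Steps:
R = -17 (R = -17*1 = -17)
A = 1236
R + A = -17 + 1236 = 1219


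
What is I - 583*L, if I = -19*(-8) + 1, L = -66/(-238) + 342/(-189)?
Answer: 373522/357 ≈ 1046.3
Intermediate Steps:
L = -547/357 (L = -66*(-1/238) + 342*(-1/189) = 33/119 - 38/21 = -547/357 ≈ -1.5322)
I = 153 (I = 152 + 1 = 153)
I - 583*L = 153 - 583*(-547/357) = 153 + 318901/357 = 373522/357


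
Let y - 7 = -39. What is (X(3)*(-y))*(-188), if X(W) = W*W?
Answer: -54144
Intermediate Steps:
y = -32 (y = 7 - 39 = -32)
X(W) = W**2
(X(3)*(-y))*(-188) = (3**2*(-1*(-32)))*(-188) = (9*32)*(-188) = 288*(-188) = -54144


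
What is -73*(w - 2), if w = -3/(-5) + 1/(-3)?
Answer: 1898/15 ≈ 126.53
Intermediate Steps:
w = 4/15 (w = -3*(-⅕) + 1*(-⅓) = ⅗ - ⅓ = 4/15 ≈ 0.26667)
-73*(w - 2) = -73*(4/15 - 2) = -73*(-26/15) = 1898/15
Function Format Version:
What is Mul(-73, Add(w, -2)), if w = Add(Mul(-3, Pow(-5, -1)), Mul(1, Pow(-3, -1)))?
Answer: Rational(1898, 15) ≈ 126.53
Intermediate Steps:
w = Rational(4, 15) (w = Add(Mul(-3, Rational(-1, 5)), Mul(1, Rational(-1, 3))) = Add(Rational(3, 5), Rational(-1, 3)) = Rational(4, 15) ≈ 0.26667)
Mul(-73, Add(w, -2)) = Mul(-73, Add(Rational(4, 15), -2)) = Mul(-73, Rational(-26, 15)) = Rational(1898, 15)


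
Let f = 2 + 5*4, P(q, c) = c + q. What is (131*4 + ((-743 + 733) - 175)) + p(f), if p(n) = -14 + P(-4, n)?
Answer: 343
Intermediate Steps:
f = 22 (f = 2 + 20 = 22)
p(n) = -18 + n (p(n) = -14 + (n - 4) = -14 + (-4 + n) = -18 + n)
(131*4 + ((-743 + 733) - 175)) + p(f) = (131*4 + ((-743 + 733) - 175)) + (-18 + 22) = (524 + (-10 - 175)) + 4 = (524 - 185) + 4 = 339 + 4 = 343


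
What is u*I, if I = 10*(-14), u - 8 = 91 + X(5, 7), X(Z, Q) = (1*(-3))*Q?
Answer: -10920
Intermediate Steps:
X(Z, Q) = -3*Q
u = 78 (u = 8 + (91 - 3*7) = 8 + (91 - 21) = 8 + 70 = 78)
I = -140
u*I = 78*(-140) = -10920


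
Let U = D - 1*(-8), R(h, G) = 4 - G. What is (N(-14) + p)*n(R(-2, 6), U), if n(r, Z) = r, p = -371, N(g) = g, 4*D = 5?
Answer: 770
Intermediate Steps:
D = 5/4 (D = (1/4)*5 = 5/4 ≈ 1.2500)
U = 37/4 (U = 5/4 - 1*(-8) = 5/4 + 8 = 37/4 ≈ 9.2500)
(N(-14) + p)*n(R(-2, 6), U) = (-14 - 371)*(4 - 1*6) = -385*(4 - 6) = -385*(-2) = 770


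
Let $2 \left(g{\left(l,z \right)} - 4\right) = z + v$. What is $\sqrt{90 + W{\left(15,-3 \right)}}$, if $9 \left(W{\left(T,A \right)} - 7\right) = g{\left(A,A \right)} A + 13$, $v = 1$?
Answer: $\frac{\sqrt{877}}{3} \approx 9.8714$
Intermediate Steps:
$g{\left(l,z \right)} = \frac{9}{2} + \frac{z}{2}$ ($g{\left(l,z \right)} = 4 + \frac{z + 1}{2} = 4 + \frac{1 + z}{2} = 4 + \left(\frac{1}{2} + \frac{z}{2}\right) = \frac{9}{2} + \frac{z}{2}$)
$W{\left(T,A \right)} = \frac{76}{9} + \frac{A \left(\frac{9}{2} + \frac{A}{2}\right)}{9}$ ($W{\left(T,A \right)} = 7 + \frac{\left(\frac{9}{2} + \frac{A}{2}\right) A + 13}{9} = 7 + \frac{A \left(\frac{9}{2} + \frac{A}{2}\right) + 13}{9} = 7 + \frac{13 + A \left(\frac{9}{2} + \frac{A}{2}\right)}{9} = 7 + \left(\frac{13}{9} + \frac{A \left(\frac{9}{2} + \frac{A}{2}\right)}{9}\right) = \frac{76}{9} + \frac{A \left(\frac{9}{2} + \frac{A}{2}\right)}{9}$)
$\sqrt{90 + W{\left(15,-3 \right)}} = \sqrt{90 + \left(\frac{76}{9} + \frac{1}{18} \left(-3\right) \left(9 - 3\right)\right)} = \sqrt{90 + \left(\frac{76}{9} + \frac{1}{18} \left(-3\right) 6\right)} = \sqrt{90 + \left(\frac{76}{9} - 1\right)} = \sqrt{90 + \frac{67}{9}} = \sqrt{\frac{877}{9}} = \frac{\sqrt{877}}{3}$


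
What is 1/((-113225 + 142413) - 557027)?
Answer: -1/527839 ≈ -1.8945e-6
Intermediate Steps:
1/((-113225 + 142413) - 557027) = 1/(29188 - 557027) = 1/(-527839) = -1/527839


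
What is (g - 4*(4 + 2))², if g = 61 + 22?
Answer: 3481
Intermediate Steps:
g = 83
(g - 4*(4 + 2))² = (83 - 4*(4 + 2))² = (83 - 4*6)² = (83 - 24)² = 59² = 3481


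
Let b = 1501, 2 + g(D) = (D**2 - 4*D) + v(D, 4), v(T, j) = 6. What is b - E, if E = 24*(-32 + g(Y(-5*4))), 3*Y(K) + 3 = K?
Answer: 79/3 ≈ 26.333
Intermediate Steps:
Y(K) = -1 + K/3
g(D) = 4 + D**2 - 4*D (g(D) = -2 + ((D**2 - 4*D) + 6) = -2 + (6 + D**2 - 4*D) = 4 + D**2 - 4*D)
E = 4424/3 (E = 24*(-32 + (4 + (-1 + (-5*4)/3)**2 - 4*(-1 + (-5*4)/3))) = 24*(-32 + (4 + (-1 + (1/3)*(-20))**2 - 4*(-1 + (1/3)*(-20)))) = 24*(-32 + (4 + (-1 - 20/3)**2 - 4*(-1 - 20/3))) = 24*(-32 + (4 + (-23/3)**2 - 4*(-23/3))) = 24*(-32 + (4 + 529/9 + 92/3)) = 24*(-32 + 841/9) = 24*(553/9) = 4424/3 ≈ 1474.7)
b - E = 1501 - 1*4424/3 = 1501 - 4424/3 = 79/3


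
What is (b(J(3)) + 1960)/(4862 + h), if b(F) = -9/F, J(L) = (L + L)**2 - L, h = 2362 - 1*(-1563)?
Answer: 21557/96657 ≈ 0.22303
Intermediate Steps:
h = 3925 (h = 2362 + 1563 = 3925)
J(L) = -L + 4*L**2 (J(L) = (2*L)**2 - L = 4*L**2 - L = -L + 4*L**2)
(b(J(3)) + 1960)/(4862 + h) = (-9*1/(3*(-1 + 4*3)) + 1960)/(4862 + 3925) = (-9*1/(3*(-1 + 12)) + 1960)/8787 = (-9/(3*11) + 1960)*(1/8787) = (-9/33 + 1960)*(1/8787) = (-9*1/33 + 1960)*(1/8787) = (-3/11 + 1960)*(1/8787) = (21557/11)*(1/8787) = 21557/96657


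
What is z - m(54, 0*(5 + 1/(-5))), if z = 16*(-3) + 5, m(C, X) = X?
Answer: -43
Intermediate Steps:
z = -43 (z = -48 + 5 = -43)
z - m(54, 0*(5 + 1/(-5))) = -43 - 0*(5 + 1/(-5)) = -43 - 0*(5 - ⅕) = -43 - 0*24/5 = -43 - 1*0 = -43 + 0 = -43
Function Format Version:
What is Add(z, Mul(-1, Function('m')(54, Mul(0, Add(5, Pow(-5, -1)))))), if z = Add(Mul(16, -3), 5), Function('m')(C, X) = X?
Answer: -43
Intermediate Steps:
z = -43 (z = Add(-48, 5) = -43)
Add(z, Mul(-1, Function('m')(54, Mul(0, Add(5, Pow(-5, -1)))))) = Add(-43, Mul(-1, Mul(0, Add(5, Pow(-5, -1))))) = Add(-43, Mul(-1, Mul(0, Add(5, Rational(-1, 5))))) = Add(-43, Mul(-1, Mul(0, Rational(24, 5)))) = Add(-43, Mul(-1, 0)) = Add(-43, 0) = -43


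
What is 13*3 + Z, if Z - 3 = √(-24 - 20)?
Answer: 42 + 2*I*√11 ≈ 42.0 + 6.6332*I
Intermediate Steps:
Z = 3 + 2*I*√11 (Z = 3 + √(-24 - 20) = 3 + √(-44) = 3 + 2*I*√11 ≈ 3.0 + 6.6332*I)
13*3 + Z = 13*3 + (3 + 2*I*√11) = 39 + (3 + 2*I*√11) = 42 + 2*I*√11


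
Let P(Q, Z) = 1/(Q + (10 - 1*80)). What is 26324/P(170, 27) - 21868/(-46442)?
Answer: 5556997394/2111 ≈ 2.6324e+6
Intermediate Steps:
P(Q, Z) = 1/(-70 + Q) (P(Q, Z) = 1/(Q + (10 - 80)) = 1/(Q - 70) = 1/(-70 + Q))
26324/P(170, 27) - 21868/(-46442) = 26324/(1/(-70 + 170)) - 21868/(-46442) = 26324/(1/100) - 21868*(-1/46442) = 26324/(1/100) + 994/2111 = 26324*100 + 994/2111 = 2632400 + 994/2111 = 5556997394/2111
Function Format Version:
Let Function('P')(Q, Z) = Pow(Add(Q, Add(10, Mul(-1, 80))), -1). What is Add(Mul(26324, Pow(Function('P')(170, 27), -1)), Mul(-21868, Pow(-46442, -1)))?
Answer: Rational(5556997394, 2111) ≈ 2.6324e+6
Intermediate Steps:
Function('P')(Q, Z) = Pow(Add(-70, Q), -1) (Function('P')(Q, Z) = Pow(Add(Q, Add(10, -80)), -1) = Pow(Add(Q, -70), -1) = Pow(Add(-70, Q), -1))
Add(Mul(26324, Pow(Function('P')(170, 27), -1)), Mul(-21868, Pow(-46442, -1))) = Add(Mul(26324, Pow(Pow(Add(-70, 170), -1), -1)), Mul(-21868, Pow(-46442, -1))) = Add(Mul(26324, Pow(Pow(100, -1), -1)), Mul(-21868, Rational(-1, 46442))) = Add(Mul(26324, Pow(Rational(1, 100), -1)), Rational(994, 2111)) = Add(Mul(26324, 100), Rational(994, 2111)) = Add(2632400, Rational(994, 2111)) = Rational(5556997394, 2111)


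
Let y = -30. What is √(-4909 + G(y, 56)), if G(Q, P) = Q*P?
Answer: I*√6589 ≈ 81.173*I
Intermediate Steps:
G(Q, P) = P*Q
√(-4909 + G(y, 56)) = √(-4909 + 56*(-30)) = √(-4909 - 1680) = √(-6589) = I*√6589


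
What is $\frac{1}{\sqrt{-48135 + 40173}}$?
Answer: $- \frac{i \sqrt{7962}}{7962} \approx - 0.011207 i$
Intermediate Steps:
$\frac{1}{\sqrt{-48135 + 40173}} = \frac{1}{\sqrt{-7962}} = \frac{1}{i \sqrt{7962}} = - \frac{i \sqrt{7962}}{7962}$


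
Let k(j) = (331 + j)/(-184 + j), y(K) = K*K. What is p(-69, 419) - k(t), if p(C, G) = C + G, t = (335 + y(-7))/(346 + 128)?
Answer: 5091413/14472 ≈ 351.81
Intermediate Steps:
y(K) = K²
t = 64/79 (t = (335 + (-7)²)/(346 + 128) = (335 + 49)/474 = 384*(1/474) = 64/79 ≈ 0.81013)
k(j) = (331 + j)/(-184 + j)
p(-69, 419) - k(t) = (-69 + 419) - (331 + 64/79)/(-184 + 64/79) = 350 - 26213/((-14472/79)*79) = 350 - (-79)*26213/(14472*79) = 350 - 1*(-26213/14472) = 350 + 26213/14472 = 5091413/14472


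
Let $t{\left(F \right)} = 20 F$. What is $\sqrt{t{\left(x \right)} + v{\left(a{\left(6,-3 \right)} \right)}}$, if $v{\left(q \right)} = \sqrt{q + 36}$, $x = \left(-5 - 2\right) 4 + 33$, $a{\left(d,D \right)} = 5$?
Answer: $\sqrt{100 + \sqrt{41}} \approx 10.315$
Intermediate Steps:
$x = 5$ ($x = \left(-7\right) 4 + 33 = -28 + 33 = 5$)
$v{\left(q \right)} = \sqrt{36 + q}$
$\sqrt{t{\left(x \right)} + v{\left(a{\left(6,-3 \right)} \right)}} = \sqrt{20 \cdot 5 + \sqrt{36 + 5}} = \sqrt{100 + \sqrt{41}}$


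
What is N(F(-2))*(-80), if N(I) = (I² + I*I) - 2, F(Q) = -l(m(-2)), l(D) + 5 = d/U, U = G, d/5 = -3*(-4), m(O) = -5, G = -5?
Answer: -46080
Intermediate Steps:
d = 60 (d = 5*(-3*(-4)) = 5*12 = 60)
U = -5
l(D) = -17 (l(D) = -5 + 60/(-5) = -5 + 60*(-⅕) = -5 - 12 = -17)
F(Q) = 17 (F(Q) = -1*(-17) = 17)
N(I) = -2 + 2*I² (N(I) = (I² + I²) - 2 = 2*I² - 2 = -2 + 2*I²)
N(F(-2))*(-80) = (-2 + 2*17²)*(-80) = (-2 + 2*289)*(-80) = (-2 + 578)*(-80) = 576*(-80) = -46080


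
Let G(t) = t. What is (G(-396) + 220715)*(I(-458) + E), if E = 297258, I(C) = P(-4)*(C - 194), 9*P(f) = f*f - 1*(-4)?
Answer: 586551307958/9 ≈ 6.5172e+10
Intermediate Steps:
P(f) = 4/9 + f²/9 (P(f) = (f*f - 1*(-4))/9 = (f² + 4)/9 = (4 + f²)/9 = 4/9 + f²/9)
I(C) = -3880/9 + 20*C/9 (I(C) = (4/9 + (⅑)*(-4)²)*(C - 194) = (4/9 + (⅑)*16)*(-194 + C) = (4/9 + 16/9)*(-194 + C) = 20*(-194 + C)/9 = -3880/9 + 20*C/9)
(G(-396) + 220715)*(I(-458) + E) = (-396 + 220715)*((-3880/9 + (20/9)*(-458)) + 297258) = 220319*((-3880/9 - 9160/9) + 297258) = 220319*(-13040/9 + 297258) = 220319*(2662282/9) = 586551307958/9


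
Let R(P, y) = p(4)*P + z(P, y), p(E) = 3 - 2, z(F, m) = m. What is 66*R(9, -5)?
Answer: 264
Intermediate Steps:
p(E) = 1
R(P, y) = P + y (R(P, y) = 1*P + y = P + y)
66*R(9, -5) = 66*(9 - 5) = 66*4 = 264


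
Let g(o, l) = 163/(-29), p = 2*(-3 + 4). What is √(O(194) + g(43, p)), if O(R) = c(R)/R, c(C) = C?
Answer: I*√3886/29 ≈ 2.1496*I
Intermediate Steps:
p = 2 (p = 2*1 = 2)
g(o, l) = -163/29 (g(o, l) = 163*(-1/29) = -163/29)
O(R) = 1 (O(R) = R/R = 1)
√(O(194) + g(43, p)) = √(1 - 163/29) = √(-134/29) = I*√3886/29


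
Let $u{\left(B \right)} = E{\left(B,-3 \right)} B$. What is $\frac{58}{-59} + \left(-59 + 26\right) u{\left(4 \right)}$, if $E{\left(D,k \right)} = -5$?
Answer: $\frac{38882}{59} \approx 659.02$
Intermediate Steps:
$u{\left(B \right)} = - 5 B$
$\frac{58}{-59} + \left(-59 + 26\right) u{\left(4 \right)} = \frac{58}{-59} + \left(-59 + 26\right) \left(\left(-5\right) 4\right) = 58 \left(- \frac{1}{59}\right) - -660 = - \frac{58}{59} + 660 = \frac{38882}{59}$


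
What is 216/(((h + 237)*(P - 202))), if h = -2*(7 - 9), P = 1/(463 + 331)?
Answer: -171504/38653267 ≈ -0.0044370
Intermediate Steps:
P = 1/794 ≈ 0.0012594
h = 4 (h = -2*(-2) = 4)
216/(((h + 237)*(P - 202))) = 216/(((4 + 237)*(1/794 - 202))) = 216/((241*(-160387/794))) = 216/(-38653267/794) = 216*(-794/38653267) = -171504/38653267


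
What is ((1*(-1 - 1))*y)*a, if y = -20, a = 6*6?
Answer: 1440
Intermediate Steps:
a = 36
((1*(-1 - 1))*y)*a = ((1*(-1 - 1))*(-20))*36 = ((1*(-2))*(-20))*36 = -2*(-20)*36 = 40*36 = 1440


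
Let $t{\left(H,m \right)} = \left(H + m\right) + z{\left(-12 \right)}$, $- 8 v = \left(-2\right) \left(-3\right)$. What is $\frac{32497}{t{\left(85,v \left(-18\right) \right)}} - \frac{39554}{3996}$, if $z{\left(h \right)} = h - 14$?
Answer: $\frac{126990347}{289710} \approx 438.34$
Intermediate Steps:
$v = - \frac{3}{4}$ ($v = - \frac{\left(-2\right) \left(-3\right)}{8} = \left(- \frac{1}{8}\right) 6 = - \frac{3}{4} \approx -0.75$)
$z{\left(h \right)} = -14 + h$
$t{\left(H,m \right)} = -26 + H + m$ ($t{\left(H,m \right)} = \left(H + m\right) - 26 = -26 + H + m$)
$\frac{32497}{t{\left(85,v \left(-18\right) \right)}} - \frac{39554}{3996} = \frac{32497}{-26 + 85 - - \frac{27}{2}} - \frac{39554}{3996} = \frac{32497}{-26 + 85 + \frac{27}{2}} - \frac{19777}{1998} = \frac{32497}{\frac{145}{2}} - \frac{19777}{1998} = 32497 \cdot \frac{2}{145} - \frac{19777}{1998} = \frac{64994}{145} - \frac{19777}{1998} = \frac{126990347}{289710}$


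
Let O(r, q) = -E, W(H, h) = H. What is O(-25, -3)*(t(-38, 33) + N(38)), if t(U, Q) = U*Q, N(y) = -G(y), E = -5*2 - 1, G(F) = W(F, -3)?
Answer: -14212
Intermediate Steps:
G(F) = F
E = -11 (E = -10 - 1 = -11)
N(y) = -y
t(U, Q) = Q*U
O(r, q) = 11 (O(r, q) = -1*(-11) = 11)
O(-25, -3)*(t(-38, 33) + N(38)) = 11*(33*(-38) - 1*38) = 11*(-1254 - 38) = 11*(-1292) = -14212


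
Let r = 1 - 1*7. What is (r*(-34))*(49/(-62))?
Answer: -4998/31 ≈ -161.23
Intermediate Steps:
r = -6 (r = 1 - 7 = -6)
(r*(-34))*(49/(-62)) = (-6*(-34))*(49/(-62)) = 204*(49*(-1/62)) = 204*(-49/62) = -4998/31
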